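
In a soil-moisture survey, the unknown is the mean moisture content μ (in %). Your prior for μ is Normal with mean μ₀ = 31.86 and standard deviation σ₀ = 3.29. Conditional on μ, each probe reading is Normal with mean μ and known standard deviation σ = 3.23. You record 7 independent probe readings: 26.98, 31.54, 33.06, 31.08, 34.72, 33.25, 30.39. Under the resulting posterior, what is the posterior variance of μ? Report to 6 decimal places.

For Normal data with known variance σ², a Normal(μ₀, σ₀²) prior on μ is conjugate. Posterior precision = 1/σ₀² + n/σ²; posterior mean is the precision-weighted average of μ₀ and x̄.
σ₀² = 3.29² = 10.8241, σ² = 3.23² = 10.4329; σ² + n·σ₀² = 10.4329 + 7·10.8241 = 86.2016.
Posterior precision = 1/σ₀² + n/σ² = 1/10.8241 + 7/10.4329 = (σ² + n·σ₀²)/(σ₀²σ²) = 86.2016/(10.8241·10.4329); posterior variance σₙ² = σ₀²σ²/(σ² + n·σ₀²) = 10.8241·10.4329/86.2016 = 1.310031.

1.310031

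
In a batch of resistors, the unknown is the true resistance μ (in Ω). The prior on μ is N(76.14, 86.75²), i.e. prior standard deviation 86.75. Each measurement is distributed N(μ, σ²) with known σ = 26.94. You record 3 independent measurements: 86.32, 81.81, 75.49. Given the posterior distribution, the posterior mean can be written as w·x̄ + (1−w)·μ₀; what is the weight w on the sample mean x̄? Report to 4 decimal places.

For Normal data with known variance σ², a Normal(μ₀, σ₀²) prior on μ is conjugate. Posterior precision = 1/σ₀² + n/σ²; posterior mean is the precision-weighted average of μ₀ and x̄.
σ₀² = 86.75² = 7525.5625, σ² = 26.94² = 725.7636. Prior precision 1/σ₀² = 1/7525.5625; data precision n/σ² = 3/725.7636.
w = (n/σ²)/(1/σ₀² + n/σ²) = n·σ₀²/(σ² + n·σ₀²) = 3·7525.5625/(725.7636 + 3·7525.5625) = 22576.6875/23302.4511 = 0.9689.

0.9689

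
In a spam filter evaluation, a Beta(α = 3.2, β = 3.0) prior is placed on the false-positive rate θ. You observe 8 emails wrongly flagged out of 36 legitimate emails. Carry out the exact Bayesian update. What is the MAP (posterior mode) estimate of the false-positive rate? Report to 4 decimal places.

The Beta prior is conjugate to a Binomial/Bernoulli likelihood; the update adds successes to α and failures to β.
Posterior: Beta(α+k, β+n−k) = Beta(3.2+8, 3.0+28) = Beta(11.2, 31.0).
Mode of Beta(a,b) for a,b>1 is (a−1)/(a+b−2) = 10.2/40.2 = 0.2537.

0.2537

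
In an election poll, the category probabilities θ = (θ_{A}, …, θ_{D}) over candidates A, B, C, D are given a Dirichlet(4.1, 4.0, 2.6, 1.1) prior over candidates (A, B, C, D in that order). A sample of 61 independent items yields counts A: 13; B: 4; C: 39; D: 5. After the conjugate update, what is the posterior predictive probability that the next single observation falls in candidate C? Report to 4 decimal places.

The Dirichlet prior is conjugate to the Multinomial likelihood: each posterior αⱼ = prior αⱼ + observed count nⱼ.
Posterior concentration: (17.1, 8.0, 41.6, 6.1), total = 72.8.
P(next = C | data) = α_{C}/Σα = 0.5714.

0.5714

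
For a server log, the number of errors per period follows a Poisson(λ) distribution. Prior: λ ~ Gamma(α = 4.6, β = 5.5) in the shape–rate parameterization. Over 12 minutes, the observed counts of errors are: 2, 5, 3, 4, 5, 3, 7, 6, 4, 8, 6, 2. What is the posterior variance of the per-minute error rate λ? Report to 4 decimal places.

With a Gamma(shape α, rate β) prior, the Poisson likelihood is conjugate: the posterior is Gamma(α + ΣXᵢ, β + n).
Sum of counts S = 55 over n = 12 minutes.
Posterior: Gamma(α+S, β+n) = Gamma(4.6+55, 5.5+12) = Gamma(59.6, 17.5).
Var = α/β² = 59.6/17.5² = 0.1946.

0.1946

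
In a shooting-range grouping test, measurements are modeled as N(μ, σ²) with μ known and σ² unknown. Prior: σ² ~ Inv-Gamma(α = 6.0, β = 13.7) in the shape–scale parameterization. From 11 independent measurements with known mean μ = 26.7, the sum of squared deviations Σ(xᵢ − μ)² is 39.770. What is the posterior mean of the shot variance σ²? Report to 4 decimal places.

With known mean μ and an Inverse-Gamma(α, β) prior on σ², the Normal likelihood is conjugate: posterior is Inv-Gamma(α + n/2, β + Σ(xᵢ−μ)²/2).
Posterior: Inv-Gamma(6.0 + 11/2, 13.7 + 39.770/2) = Inv-Gamma(11.50, 33.5850).
E[σ²|data] = β/(α−1) = 33.5850/10.50 = 3.1986.

3.1986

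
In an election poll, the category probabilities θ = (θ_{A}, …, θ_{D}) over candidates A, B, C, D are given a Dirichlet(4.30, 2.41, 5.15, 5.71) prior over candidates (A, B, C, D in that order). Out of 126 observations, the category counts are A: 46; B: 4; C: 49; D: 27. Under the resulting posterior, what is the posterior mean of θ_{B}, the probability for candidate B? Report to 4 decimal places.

The Dirichlet prior is conjugate to the Multinomial likelihood: each posterior αⱼ = prior αⱼ + observed count nⱼ.
Posterior concentration: (50.30, 6.41, 54.15, 32.71), total = 143.57.
E[θ_{B}|data] = α_{B}/Σα = 6.41/143.57 = 0.0446.

0.0446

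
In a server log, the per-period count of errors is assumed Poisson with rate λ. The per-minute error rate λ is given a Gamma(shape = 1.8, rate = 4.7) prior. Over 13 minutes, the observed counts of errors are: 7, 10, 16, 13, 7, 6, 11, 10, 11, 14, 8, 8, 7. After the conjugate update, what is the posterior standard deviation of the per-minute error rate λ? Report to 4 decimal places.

With a Gamma(shape α, rate β) prior, the Poisson likelihood is conjugate: the posterior is Gamma(α + ΣXᵢ, β + n).
Sum of counts S = 128 over n = 13 minutes.
Posterior: Gamma(α+S, β+n) = Gamma(1.8+128, 4.7+13) = Gamma(129.8, 17.7).
SD = √α/β = √129.8/17.7 = 0.6437.

0.6437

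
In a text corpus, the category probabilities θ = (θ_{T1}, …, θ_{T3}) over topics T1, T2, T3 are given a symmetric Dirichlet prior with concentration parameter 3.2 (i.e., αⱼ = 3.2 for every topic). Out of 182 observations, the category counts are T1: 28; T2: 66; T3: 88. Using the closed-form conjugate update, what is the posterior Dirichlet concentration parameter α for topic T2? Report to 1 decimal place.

The Dirichlet prior is conjugate to the Multinomial likelihood: each posterior αⱼ = prior αⱼ + observed count nⱼ.
Posterior concentration: (31.2, 69.2, 91.2), total = 191.6.
α_{T2} = 3.2 + 66 = 69.2.

69.2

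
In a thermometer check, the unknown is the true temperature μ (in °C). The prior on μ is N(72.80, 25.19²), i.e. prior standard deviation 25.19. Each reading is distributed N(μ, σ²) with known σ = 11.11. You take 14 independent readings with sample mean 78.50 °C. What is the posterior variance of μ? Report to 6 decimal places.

8.695755

For Normal data with known variance σ², a Normal(μ₀, σ₀²) prior on μ is conjugate. Posterior precision = 1/σ₀² + n/σ²; posterior mean is the precision-weighted average of μ₀ and x̄.
σ₀² = 25.19² = 634.5361, σ² = 11.11² = 123.4321; σ² + n·σ₀² = 123.4321 + 14·634.5361 = 9006.9375.
Posterior precision = 1/σ₀² + n/σ² = 1/634.5361 + 14/123.4321 = (σ² + n·σ₀²)/(σ₀²σ²) = 9006.9375/(634.5361·123.4321); posterior variance σₙ² = σ₀²σ²/(σ² + n·σ₀²) = 634.5361·123.4321/9006.9375 = 8.695755.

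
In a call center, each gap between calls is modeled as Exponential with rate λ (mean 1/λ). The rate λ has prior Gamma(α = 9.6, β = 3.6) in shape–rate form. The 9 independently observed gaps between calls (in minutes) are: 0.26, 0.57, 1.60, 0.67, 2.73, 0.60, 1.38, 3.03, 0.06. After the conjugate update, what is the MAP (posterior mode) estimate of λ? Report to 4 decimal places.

With a Gamma(shape α, rate β) prior on the exponential rate λ, the posterior after n observations with total T = Σxᵢ is Gamma(α+n, β+T).
Sum of observations T = 10.90 minutes; n = 9.
Posterior: Gamma(9.6+9, 3.6+10.90) = Gamma(18.6, 14.50).
Mode = (α−1)/β = 1.2138.

1.2138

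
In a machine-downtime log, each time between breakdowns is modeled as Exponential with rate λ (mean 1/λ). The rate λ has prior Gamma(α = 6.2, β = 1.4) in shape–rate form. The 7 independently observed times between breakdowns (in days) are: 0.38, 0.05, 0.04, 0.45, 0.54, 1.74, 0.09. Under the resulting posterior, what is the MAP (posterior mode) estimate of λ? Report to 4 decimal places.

2.6013

With a Gamma(shape α, rate β) prior on the exponential rate λ, the posterior after n observations with total T = Σxᵢ is Gamma(α+n, β+T).
Sum of observations T = 3.29 days; n = 7.
Posterior: Gamma(6.2+7, 1.4+3.29) = Gamma(13.2, 4.69).
Mode = (α−1)/β = 2.6013.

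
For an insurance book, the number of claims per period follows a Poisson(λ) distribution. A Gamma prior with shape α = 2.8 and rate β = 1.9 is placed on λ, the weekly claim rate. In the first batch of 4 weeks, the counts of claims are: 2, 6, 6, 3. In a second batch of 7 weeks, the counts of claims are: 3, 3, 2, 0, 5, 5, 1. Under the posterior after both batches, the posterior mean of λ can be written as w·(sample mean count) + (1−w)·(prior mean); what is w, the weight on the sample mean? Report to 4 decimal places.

0.8527

With a Gamma(shape α, rate β) prior, the Poisson likelihood is conjugate: the posterior is Gamma(α + ΣXᵢ, β + n).
Total number of weeks: n = 4 + 7 = 11.
Posterior mean = (α₀+S)/(β₀+n) = [n/(β₀+n)]·(S/n) + [β₀/(β₀+n)]·(α₀/β₀), so only n and β₀ enter the weight.
Weight on data w = n/(β₀+n) = 11/(1.9+11) = 11/12.9 = 0.8527.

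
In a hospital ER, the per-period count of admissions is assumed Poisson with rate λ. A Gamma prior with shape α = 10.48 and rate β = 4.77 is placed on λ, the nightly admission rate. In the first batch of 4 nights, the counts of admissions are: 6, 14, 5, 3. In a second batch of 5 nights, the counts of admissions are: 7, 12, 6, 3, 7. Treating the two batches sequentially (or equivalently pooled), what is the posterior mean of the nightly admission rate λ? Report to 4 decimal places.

With a Gamma(shape α, rate β) prior, the Poisson likelihood is conjugate: the posterior is Gamma(α + ΣXᵢ, β + n).
Batch 1: sum of counts S = 28 over n = 4 nights.
After batch 1: Gamma(α+S, β+n) = Gamma(10.48+28, 4.77+4) = Gamma(38.48, 8.77).
Batch 2: sum of counts S = 35 over n = 5 nights.
After batch 2: Gamma(α+S, β+n) = Gamma(38.48+35, 8.77+5) = Gamma(73.48, 13.77).
Posterior mean = α/β = 73.48/13.77 = 5.3362.

5.3362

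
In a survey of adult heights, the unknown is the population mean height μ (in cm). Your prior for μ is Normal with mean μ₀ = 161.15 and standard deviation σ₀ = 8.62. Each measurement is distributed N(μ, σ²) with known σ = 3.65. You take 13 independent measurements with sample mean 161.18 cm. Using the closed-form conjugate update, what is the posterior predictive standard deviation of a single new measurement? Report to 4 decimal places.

3.7859

For Normal data with known variance σ², a Normal(μ₀, σ₀²) prior on μ is conjugate. Posterior precision = 1/σ₀² + n/σ²; posterior mean is the precision-weighted average of μ₀ and x̄.
σ₀² = 8.62² = 74.3044, σ² = 3.65² = 13.3225; σ² + n·σ₀² = 13.3225 + 13·74.3044 = 979.2797.
Posterior precision = 1/σ₀² + n/σ² = 1/74.3044 + 13/13.3225 = (σ² + n·σ₀²)/(σ₀²σ²) = 979.2797/(74.3044·13.3225); posterior variance σₙ² = σ₀²σ²/(σ² + n·σ₀²) = 74.3044·13.3225/979.2797 = 1.010866.
Predictive variance for one new observation = σₙ² + σ² = 74.3044·13.3225/979.2797 + 13.3225 = σ²·(σ₀² + 979.2797)/979.2797 = 13.3225·1053.5841/979.2797 = 14.333366; SD = √(13.3225·1053.5841/979.2797) = 3.7859.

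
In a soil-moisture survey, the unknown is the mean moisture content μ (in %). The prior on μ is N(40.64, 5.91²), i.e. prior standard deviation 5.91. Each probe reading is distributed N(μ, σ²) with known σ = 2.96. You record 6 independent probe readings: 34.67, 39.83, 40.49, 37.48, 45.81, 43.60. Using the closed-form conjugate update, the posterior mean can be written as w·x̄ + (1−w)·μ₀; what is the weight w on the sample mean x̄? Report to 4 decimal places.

For Normal data with known variance σ², a Normal(μ₀, σ₀²) prior on μ is conjugate. Posterior precision = 1/σ₀² + n/σ²; posterior mean is the precision-weighted average of μ₀ and x̄.
σ₀² = 5.91² = 34.9281, σ² = 2.96² = 8.7616. Prior precision 1/σ₀² = 1/34.9281; data precision n/σ² = 6/8.7616.
w = (n/σ²)/(1/σ₀² + n/σ²) = n·σ₀²/(σ² + n·σ₀²) = 6·34.9281/(8.7616 + 6·34.9281) = 209.5686/218.3302 = 0.9599.

0.9599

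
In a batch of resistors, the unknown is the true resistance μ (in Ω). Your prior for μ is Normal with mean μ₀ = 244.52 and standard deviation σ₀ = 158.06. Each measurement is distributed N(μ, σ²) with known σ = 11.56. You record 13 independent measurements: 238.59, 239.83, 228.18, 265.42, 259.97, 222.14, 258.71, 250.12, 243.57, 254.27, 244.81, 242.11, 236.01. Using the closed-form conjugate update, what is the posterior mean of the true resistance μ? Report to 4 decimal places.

244.9022

For Normal data with known variance σ², a Normal(μ₀, σ₀²) prior on μ is conjugate. Posterior precision = 1/σ₀² + n/σ²; posterior mean is the precision-weighted average of μ₀ and x̄.
Σxᵢ = 238.59 + 239.83 + 228.18 + 265.42 + 259.97 + 222.14 + 258.71 + 250.12 + 243.57 + 254.27 + 244.81 + 242.11 + 236.01 = 3183.73, so n·x̄ = 3183.73.
σ₀² = 158.06² = 24982.9636, σ² = 11.56² = 133.6336; σ² + n·σ₀² = 133.6336 + 13·24982.9636 = 324912.1604.
Posterior mean = (μ₀/σ₀² + n·x̄/σ²)/(1/σ₀² + n/σ²) = (σ²·μ₀ + σ₀²·n·x̄)/(σ² + n·σ₀²) = (133.6336·244.52 + 24982.9636·3183.73)/324912.1604 = 79571686.7901/324912.1604 = 244.9022.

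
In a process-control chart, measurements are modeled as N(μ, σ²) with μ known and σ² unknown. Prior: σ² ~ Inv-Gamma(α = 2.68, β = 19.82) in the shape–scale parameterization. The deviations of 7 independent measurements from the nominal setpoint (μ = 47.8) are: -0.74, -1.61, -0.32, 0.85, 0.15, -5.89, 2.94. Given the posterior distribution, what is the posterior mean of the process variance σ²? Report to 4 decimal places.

8.3941

With known mean μ and an Inverse-Gamma(α, β) prior on σ², the Normal likelihood is conjugate: posterior is Inv-Gamma(α + n/2, β + Σ(xᵢ−μ)²/2).
Σ(xᵢ−μ)² = (-0.74)² + (-1.61)² + (-0.32)² + (0.85)² + (0.15)² + (-5.89)² + (2.94)² = 47.3228.
Posterior: Inv-Gamma(2.68 + 7/2, 19.82 + 47.3228/2) = Inv-Gamma(6.18, 43.48140).
E[σ²|data] = β/(α−1) = 43.48140/5.18 = 8.3941.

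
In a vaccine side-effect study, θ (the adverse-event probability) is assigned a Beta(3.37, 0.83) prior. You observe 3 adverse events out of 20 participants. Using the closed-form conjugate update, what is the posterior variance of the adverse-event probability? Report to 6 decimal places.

The Beta prior is conjugate to a Binomial/Bernoulli likelihood; the update adds successes to α and failures to β.
Posterior: Beta(α+k, β+n−k) = Beta(3.37+3, 0.83+17) = Beta(6.37, 17.83).
Var = αβ/((α+β)²(α+β+1)) = 6.37·17.83/(24.20²·25.20) = 0.007696.

0.007696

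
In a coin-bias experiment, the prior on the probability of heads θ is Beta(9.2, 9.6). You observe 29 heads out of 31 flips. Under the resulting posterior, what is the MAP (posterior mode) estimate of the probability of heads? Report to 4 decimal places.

The Beta prior is conjugate to a Binomial/Bernoulli likelihood; the update adds successes to α and failures to β.
Posterior: Beta(α+k, β+n−k) = Beta(9.2+29, 9.6+2) = Beta(38.2, 11.6).
Mode of Beta(a,b) for a,b>1 is (a−1)/(a+b−2) = 37.2/47.8 = 0.7782.

0.7782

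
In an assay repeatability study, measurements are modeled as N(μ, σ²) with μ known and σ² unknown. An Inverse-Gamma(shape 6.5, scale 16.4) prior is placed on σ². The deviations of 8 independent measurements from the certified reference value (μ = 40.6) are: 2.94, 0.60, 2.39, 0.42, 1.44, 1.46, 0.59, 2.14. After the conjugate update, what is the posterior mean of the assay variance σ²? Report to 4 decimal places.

2.9908

With known mean μ and an Inverse-Gamma(α, β) prior on σ², the Normal likelihood is conjugate: posterior is Inv-Gamma(α + n/2, β + Σ(xᵢ−μ)²/2).
Σ(xᵢ−μ)² = (2.94)² + (0.60)² + (2.39)² + (0.42)² + (1.44)² + (1.46)² + (0.59)² + (2.14)² = 24.0250.
Posterior: Inv-Gamma(6.5 + 8/2, 16.4 + 24.0250/2) = Inv-Gamma(10.50, 28.41250).
E[σ²|data] = β/(α−1) = 28.41250/9.50 = 2.9908.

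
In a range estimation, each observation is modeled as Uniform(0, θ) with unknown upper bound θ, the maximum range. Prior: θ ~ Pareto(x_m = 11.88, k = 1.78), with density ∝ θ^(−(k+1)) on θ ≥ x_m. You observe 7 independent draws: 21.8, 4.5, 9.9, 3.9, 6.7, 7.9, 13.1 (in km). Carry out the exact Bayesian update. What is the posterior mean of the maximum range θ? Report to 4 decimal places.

24.6021

A Pareto(scale x_m, shape k) prior on the upper bound θ of Uniform(0, θ) is conjugate: posterior is Pareto(max(x_m, max xᵢ), k + n).
Sample maximum = 21.8; prior scale x_m = 11.88 → posterior scale = max = 21.80.
Posterior shape = 1.78 + 7 = 8.78.
E[θ|data] = k·x_m/(k−1) = 8.78·21.80/7.78 = 24.6021.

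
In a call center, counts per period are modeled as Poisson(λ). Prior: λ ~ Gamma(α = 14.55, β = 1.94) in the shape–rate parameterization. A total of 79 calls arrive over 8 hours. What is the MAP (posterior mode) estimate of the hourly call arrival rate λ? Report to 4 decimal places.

With a Gamma(shape α, rate β) prior, the Poisson likelihood is conjugate: the posterior is Gamma(α + ΣXᵢ, β + n).
Posterior: Gamma(α+S, β+n) = Gamma(14.55+79, 1.94+8) = Gamma(93.55, 9.94).
Mode of Gamma(α,β) for α≥1 is (α−1)/β = 92.55/9.94 = 9.3109.

9.3109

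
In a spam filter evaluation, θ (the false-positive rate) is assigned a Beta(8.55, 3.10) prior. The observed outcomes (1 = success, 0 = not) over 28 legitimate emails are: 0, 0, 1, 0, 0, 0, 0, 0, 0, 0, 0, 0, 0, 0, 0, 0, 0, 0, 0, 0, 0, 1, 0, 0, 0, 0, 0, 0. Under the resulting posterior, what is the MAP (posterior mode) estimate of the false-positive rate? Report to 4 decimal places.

The Beta prior is conjugate to a Binomial/Bernoulli likelihood; the update adds successes to α and failures to β.
Posterior: Beta(α+k, β+n−k) = Beta(8.55+2, 3.10+26) = Beta(10.55, 29.10).
Mode of Beta(a,b) for a,b>1 is (a−1)/(a+b−2) = 9.55/37.65 = 0.2537.

0.2537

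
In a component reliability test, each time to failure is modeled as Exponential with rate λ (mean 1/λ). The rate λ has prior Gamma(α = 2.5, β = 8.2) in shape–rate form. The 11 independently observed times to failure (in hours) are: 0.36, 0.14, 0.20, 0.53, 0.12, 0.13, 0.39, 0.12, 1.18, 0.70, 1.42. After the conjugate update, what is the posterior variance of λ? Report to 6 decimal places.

0.074184

With a Gamma(shape α, rate β) prior on the exponential rate λ, the posterior after n observations with total T = Σxᵢ is Gamma(α+n, β+T).
Sum of observations T = 5.29 hours; n = 11.
Posterior: Gamma(2.5+11, 8.2+5.29) = Gamma(13.5, 13.49).
Var = α/β² = 0.074184.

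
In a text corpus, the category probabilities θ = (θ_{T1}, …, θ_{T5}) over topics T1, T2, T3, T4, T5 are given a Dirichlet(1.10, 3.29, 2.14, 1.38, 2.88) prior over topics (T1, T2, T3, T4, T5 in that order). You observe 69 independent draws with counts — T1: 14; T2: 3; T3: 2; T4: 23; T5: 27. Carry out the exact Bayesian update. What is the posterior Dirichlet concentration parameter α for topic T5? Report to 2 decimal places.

29.88

The Dirichlet prior is conjugate to the Multinomial likelihood: each posterior αⱼ = prior αⱼ + observed count nⱼ.
Posterior concentration: (15.10, 6.29, 4.14, 24.38, 29.88), total = 79.79.
α_{T5} = 2.88 + 27 = 29.88.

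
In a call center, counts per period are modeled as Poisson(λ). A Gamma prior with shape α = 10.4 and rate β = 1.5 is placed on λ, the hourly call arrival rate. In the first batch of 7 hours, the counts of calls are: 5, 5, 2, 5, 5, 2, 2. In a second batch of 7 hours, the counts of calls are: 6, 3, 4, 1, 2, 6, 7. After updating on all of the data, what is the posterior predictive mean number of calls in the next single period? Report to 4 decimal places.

4.2194

With a Gamma(shape α, rate β) prior, the Poisson likelihood is conjugate: the posterior is Gamma(α + ΣXᵢ, β + n).
Batch 1: sum of counts S = 26 over n = 7 hours.
After batch 1: Gamma(α+S, β+n) = Gamma(10.4+26, 1.5+7) = Gamma(36.4, 8.5).
Batch 2: sum of counts S = 29 over n = 7 hours.
After batch 2: Gamma(α+S, β+n) = Gamma(36.4+29, 8.5+7) = Gamma(65.4, 15.5).
The predictive distribution for one future period is NegBinom with mean α/β = 4.2194.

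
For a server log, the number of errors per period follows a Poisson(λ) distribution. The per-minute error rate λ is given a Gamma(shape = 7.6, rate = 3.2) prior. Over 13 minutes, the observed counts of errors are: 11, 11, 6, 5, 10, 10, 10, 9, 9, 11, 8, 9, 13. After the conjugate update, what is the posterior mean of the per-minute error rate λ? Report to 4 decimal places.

8.0000

With a Gamma(shape α, rate β) prior, the Poisson likelihood is conjugate: the posterior is Gamma(α + ΣXᵢ, β + n).
Sum of counts S = 122 over n = 13 minutes.
Posterior: Gamma(α+S, β+n) = Gamma(7.6+122, 3.2+13) = Gamma(129.6, 16.2).
Posterior mean = α/β = 129.6/16.2 = 8.0000.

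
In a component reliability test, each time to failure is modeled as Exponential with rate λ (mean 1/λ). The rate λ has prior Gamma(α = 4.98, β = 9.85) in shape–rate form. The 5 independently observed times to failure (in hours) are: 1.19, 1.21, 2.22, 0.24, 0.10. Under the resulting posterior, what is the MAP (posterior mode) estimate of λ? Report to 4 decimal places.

With a Gamma(shape α, rate β) prior on the exponential rate λ, the posterior after n observations with total T = Σxᵢ is Gamma(α+n, β+T).
Sum of observations T = 4.96 hours; n = 5.
Posterior: Gamma(4.98+5, 9.85+4.96) = Gamma(9.98, 14.81).
Mode = (α−1)/β = 0.6063.

0.6063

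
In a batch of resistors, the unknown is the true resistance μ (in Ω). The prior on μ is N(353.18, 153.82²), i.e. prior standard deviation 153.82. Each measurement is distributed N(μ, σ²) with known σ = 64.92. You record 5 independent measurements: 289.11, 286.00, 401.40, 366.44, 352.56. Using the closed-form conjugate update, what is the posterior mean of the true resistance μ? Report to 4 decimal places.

339.5863

For Normal data with known variance σ², a Normal(μ₀, σ₀²) prior on μ is conjugate. Posterior precision = 1/σ₀² + n/σ²; posterior mean is the precision-weighted average of μ₀ and x̄.
Σxᵢ = 289.11 + 286.00 + 401.40 + 366.44 + 352.56 = 1695.51, so n·x̄ = 1695.51.
σ₀² = 153.82² = 23660.5924, σ² = 64.92² = 4214.6064; σ² + n·σ₀² = 4214.6064 + 5·23660.5924 = 122517.5684.
Posterior mean = (μ₀/σ₀² + n·x̄/σ²)/(1/σ₀² + n/σ²) = (σ²·μ₀ + σ₀²·n·x̄)/(σ² + n·σ₀²) = (4214.6064·353.18 + 23660.5924·1695.51)/122517.5684 = 41605285.708476/122517.5684 = 339.5863.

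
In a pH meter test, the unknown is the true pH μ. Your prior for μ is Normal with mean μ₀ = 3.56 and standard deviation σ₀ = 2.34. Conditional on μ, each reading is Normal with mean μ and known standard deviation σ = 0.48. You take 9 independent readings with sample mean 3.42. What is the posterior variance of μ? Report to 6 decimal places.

For Normal data with known variance σ², a Normal(μ₀, σ₀²) prior on μ is conjugate. Posterior precision = 1/σ₀² + n/σ²; posterior mean is the precision-weighted average of μ₀ and x̄.
σ₀² = 2.34² = 5.4756, σ² = 0.48² = 0.2304; σ² + n·σ₀² = 0.2304 + 9·5.4756 = 49.5108.
Posterior precision = 1/σ₀² + n/σ² = 1/5.4756 + 9/0.2304 = (σ² + n·σ₀²)/(σ₀²σ²) = 49.5108/(5.4756·0.2304); posterior variance σₙ² = σ₀²σ²/(σ² + n·σ₀²) = 5.4756·0.2304/49.5108 = 0.025481.

0.025481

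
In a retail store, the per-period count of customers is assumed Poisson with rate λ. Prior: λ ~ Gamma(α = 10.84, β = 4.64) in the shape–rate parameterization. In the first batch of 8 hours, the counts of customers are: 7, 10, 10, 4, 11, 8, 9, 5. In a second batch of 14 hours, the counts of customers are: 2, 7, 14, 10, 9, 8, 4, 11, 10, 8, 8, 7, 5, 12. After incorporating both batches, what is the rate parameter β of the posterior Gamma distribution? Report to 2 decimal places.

26.64

With a Gamma(shape α, rate β) prior, the Poisson likelihood is conjugate: the posterior is Gamma(α + ΣXᵢ, β + n).
Batch 1: sum of counts S = 64 over n = 8 hours.
After batch 1: Gamma(α+S, β+n) = Gamma(10.84+64, 4.64+8) = Gamma(74.84, 12.64).
Batch 2: sum of counts S = 115 over n = 14 hours.
After batch 2: Gamma(α+S, β+n) = Gamma(74.84+115, 12.64+14) = Gamma(189.84, 26.64).
Posterior β = 26.64.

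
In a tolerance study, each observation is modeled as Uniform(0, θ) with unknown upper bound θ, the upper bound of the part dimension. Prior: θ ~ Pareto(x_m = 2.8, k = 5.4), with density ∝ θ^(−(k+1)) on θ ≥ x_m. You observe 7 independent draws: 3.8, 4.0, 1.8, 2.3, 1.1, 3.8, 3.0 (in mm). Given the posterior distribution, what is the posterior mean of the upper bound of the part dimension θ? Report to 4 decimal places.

A Pareto(scale x_m, shape k) prior on the upper bound θ of Uniform(0, θ) is conjugate: posterior is Pareto(max(x_m, max xᵢ), k + n).
Sample maximum = 4.0; prior scale x_m = 2.8 → posterior scale = max = 4.0.
Posterior shape = 5.4 + 7 = 12.4.
E[θ|data] = k·x_m/(k−1) = 12.4·4.0/11.4 = 4.3509.

4.3509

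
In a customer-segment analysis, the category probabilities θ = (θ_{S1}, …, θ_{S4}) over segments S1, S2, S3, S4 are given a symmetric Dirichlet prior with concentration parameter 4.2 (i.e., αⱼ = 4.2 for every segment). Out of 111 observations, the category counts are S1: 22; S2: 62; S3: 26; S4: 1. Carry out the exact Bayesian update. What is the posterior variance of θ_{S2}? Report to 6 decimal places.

0.001938

The Dirichlet prior is conjugate to the Multinomial likelihood: each posterior αⱼ = prior αⱼ + observed count nⱼ.
Posterior concentration: (26.2, 66.2, 30.2, 5.2), total = 127.8.
Var[θ_j] = α_j(Σα−α_j)/((Σα)²(Σα+1)) = 66.2·61.6/(127.8²·128.8) = 0.001938.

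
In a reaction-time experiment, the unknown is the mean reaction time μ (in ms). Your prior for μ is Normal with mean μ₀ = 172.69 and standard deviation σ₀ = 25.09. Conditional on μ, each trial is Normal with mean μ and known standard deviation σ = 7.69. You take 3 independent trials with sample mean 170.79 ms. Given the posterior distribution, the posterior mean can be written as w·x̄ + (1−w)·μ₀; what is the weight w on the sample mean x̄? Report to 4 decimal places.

For Normal data with known variance σ², a Normal(μ₀, σ₀²) prior on μ is conjugate. Posterior precision = 1/σ₀² + n/σ²; posterior mean is the precision-weighted average of μ₀ and x̄.
σ₀² = 25.09² = 629.5081, σ² = 7.69² = 59.1361. Prior precision 1/σ₀² = 1/629.5081; data precision n/σ² = 3/59.1361.
w = (n/σ²)/(1/σ₀² + n/σ²) = n·σ₀²/(σ² + n·σ₀²) = 3·629.5081/(59.1361 + 3·629.5081) = 1888.5243/1947.6604 = 0.9696.

0.9696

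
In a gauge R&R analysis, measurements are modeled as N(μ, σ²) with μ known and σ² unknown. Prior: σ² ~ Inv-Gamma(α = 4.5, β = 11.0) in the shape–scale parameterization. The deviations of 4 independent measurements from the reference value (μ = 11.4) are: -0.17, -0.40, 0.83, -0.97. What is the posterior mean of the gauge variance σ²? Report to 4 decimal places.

With known mean μ and an Inverse-Gamma(α, β) prior on σ², the Normal likelihood is conjugate: posterior is Inv-Gamma(α + n/2, β + Σ(xᵢ−μ)²/2).
Σ(xᵢ−μ)² = (-0.17)² + (-0.40)² + (0.83)² + (-0.97)² = 1.8187.
Posterior: Inv-Gamma(4.5 + 4/2, 11.0 + 1.8187/2) = Inv-Gamma(6.50, 11.90935).
E[σ²|data] = β/(α−1) = 11.90935/5.50 = 2.1653.

2.1653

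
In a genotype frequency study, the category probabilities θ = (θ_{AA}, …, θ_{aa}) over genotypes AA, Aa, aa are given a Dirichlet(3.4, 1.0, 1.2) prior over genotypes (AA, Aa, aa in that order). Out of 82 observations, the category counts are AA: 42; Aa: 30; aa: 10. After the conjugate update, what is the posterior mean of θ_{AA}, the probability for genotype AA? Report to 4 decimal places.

The Dirichlet prior is conjugate to the Multinomial likelihood: each posterior αⱼ = prior αⱼ + observed count nⱼ.
Posterior concentration: (45.4, 31.0, 11.2), total = 87.6.
E[θ_{AA}|data] = α_{AA}/Σα = 45.4/87.6 = 0.5183.

0.5183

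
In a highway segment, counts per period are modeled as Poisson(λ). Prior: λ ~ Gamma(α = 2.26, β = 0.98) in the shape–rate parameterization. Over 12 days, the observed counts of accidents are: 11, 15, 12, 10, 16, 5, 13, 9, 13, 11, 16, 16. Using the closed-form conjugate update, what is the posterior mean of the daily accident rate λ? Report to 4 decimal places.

With a Gamma(shape α, rate β) prior, the Poisson likelihood is conjugate: the posterior is Gamma(α + ΣXᵢ, β + n).
Sum of counts S = 147 over n = 12 days.
Posterior: Gamma(α+S, β+n) = Gamma(2.26+147, 0.98+12) = Gamma(149.26, 12.98).
Posterior mean = α/β = 149.26/12.98 = 11.4992.

11.4992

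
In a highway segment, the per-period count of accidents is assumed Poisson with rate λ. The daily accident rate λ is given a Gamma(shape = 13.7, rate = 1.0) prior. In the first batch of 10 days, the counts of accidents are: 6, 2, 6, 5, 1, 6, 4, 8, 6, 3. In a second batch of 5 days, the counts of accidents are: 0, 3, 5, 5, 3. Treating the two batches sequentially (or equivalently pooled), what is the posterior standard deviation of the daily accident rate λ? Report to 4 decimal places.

With a Gamma(shape α, rate β) prior, the Poisson likelihood is conjugate: the posterior is Gamma(α + ΣXᵢ, β + n).
Batch 1: sum of counts S = 47 over n = 10 days.
After batch 1: Gamma(α+S, β+n) = Gamma(13.7+47, 1.0+10) = Gamma(60.7, 11.0).
Batch 2: sum of counts S = 16 over n = 5 days.
After batch 2: Gamma(α+S, β+n) = Gamma(60.7+16, 11.0+5) = Gamma(76.7, 16.0).
SD = √α/β = √76.7/16.0 = 0.5474.

0.5474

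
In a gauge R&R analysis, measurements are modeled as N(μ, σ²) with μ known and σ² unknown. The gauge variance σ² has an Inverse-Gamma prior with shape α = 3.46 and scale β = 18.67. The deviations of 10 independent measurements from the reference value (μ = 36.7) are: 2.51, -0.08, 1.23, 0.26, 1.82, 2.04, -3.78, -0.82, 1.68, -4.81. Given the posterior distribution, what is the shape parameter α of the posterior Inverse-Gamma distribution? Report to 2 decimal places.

With known mean μ and an Inverse-Gamma(α, β) prior on σ², the Normal likelihood is conjugate: posterior is Inv-Gamma(α + n/2, β + Σ(xᵢ−μ)²/2).
Σ(xᵢ−μ)² = (2.51)² + (-0.08)² + (1.23)² + (0.26)² + (1.82)² + (2.04)² + (-3.78)² + (-0.82)² + (1.68)² + (-4.81)² = 56.2803.
Posterior: Inv-Gamma(3.46 + 10/2, 18.67 + 56.2803/2) = Inv-Gamma(8.46, 46.81015).
Posterior α = 8.46.

8.46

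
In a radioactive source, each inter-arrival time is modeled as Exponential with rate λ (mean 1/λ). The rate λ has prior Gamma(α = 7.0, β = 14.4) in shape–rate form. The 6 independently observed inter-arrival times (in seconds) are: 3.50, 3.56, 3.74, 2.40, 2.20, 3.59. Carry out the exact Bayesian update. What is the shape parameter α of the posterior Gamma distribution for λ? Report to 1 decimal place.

13.0

With a Gamma(shape α, rate β) prior on the exponential rate λ, the posterior after n observations with total T = Σxᵢ is Gamma(α+n, β+T).
Sum of observations T = 18.99 seconds; n = 6.
Posterior: Gamma(7.0+6, 14.4+18.99) = Gamma(13.0, 33.39).
Posterior α = 13.0.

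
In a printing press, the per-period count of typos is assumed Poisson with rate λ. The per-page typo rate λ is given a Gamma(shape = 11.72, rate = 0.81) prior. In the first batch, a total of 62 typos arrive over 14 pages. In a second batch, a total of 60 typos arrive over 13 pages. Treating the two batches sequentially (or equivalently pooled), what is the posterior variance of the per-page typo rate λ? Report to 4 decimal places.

With a Gamma(shape α, rate β) prior, the Poisson likelihood is conjugate: the posterior is Gamma(α + ΣXᵢ, β + n).
After batch 1: Gamma(α+S, β+n) = Gamma(11.72+62, 0.81+14) = Gamma(73.72, 14.81).
After batch 2: Gamma(α+S, β+n) = Gamma(73.72+60, 14.81+13) = Gamma(133.72, 27.81).
Var = α/β² = 133.72/27.81² = 0.1729.

0.1729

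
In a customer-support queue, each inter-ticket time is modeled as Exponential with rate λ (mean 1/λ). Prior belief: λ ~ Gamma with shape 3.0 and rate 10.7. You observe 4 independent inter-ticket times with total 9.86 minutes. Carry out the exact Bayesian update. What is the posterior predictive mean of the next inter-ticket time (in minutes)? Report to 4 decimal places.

With a Gamma(shape α, rate β) prior on the exponential rate λ, the posterior after n observations with total T = Σxᵢ is Gamma(α+n, β+T).
Posterior: Gamma(3.0+4, 10.7+9.86) = Gamma(7.0, 20.56).
The predictive distribution for the next observation is Lomax; its mean is β/(α−1) = 20.56/6.0 = 3.4267.

3.4267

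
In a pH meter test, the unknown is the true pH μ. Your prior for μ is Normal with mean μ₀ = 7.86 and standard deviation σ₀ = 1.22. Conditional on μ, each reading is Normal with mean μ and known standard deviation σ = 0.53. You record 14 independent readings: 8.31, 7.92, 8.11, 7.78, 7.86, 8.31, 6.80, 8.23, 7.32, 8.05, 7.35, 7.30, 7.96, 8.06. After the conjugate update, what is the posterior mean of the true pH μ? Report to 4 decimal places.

7.8121

For Normal data with known variance σ², a Normal(μ₀, σ₀²) prior on μ is conjugate. Posterior precision = 1/σ₀² + n/σ²; posterior mean is the precision-weighted average of μ₀ and x̄.
Σxᵢ = 8.31 + 7.92 + 8.11 + 7.78 + 7.86 + 8.31 + 6.80 + 8.23 + 7.32 + 8.05 + 7.35 + 7.30 + 7.96 + 8.06 = 109.36, so n·x̄ = 109.36.
σ₀² = 1.22² = 1.4884, σ² = 0.53² = 0.2809; σ² + n·σ₀² = 0.2809 + 14·1.4884 = 21.1185.
Posterior mean = (μ₀/σ₀² + n·x̄/σ²)/(1/σ₀² + n/σ²) = (σ²·μ₀ + σ₀²·n·x̄)/(σ² + n·σ₀²) = (0.2809·7.86 + 1.4884·109.36)/21.1185 = 164.979298/21.1185 = 7.8121.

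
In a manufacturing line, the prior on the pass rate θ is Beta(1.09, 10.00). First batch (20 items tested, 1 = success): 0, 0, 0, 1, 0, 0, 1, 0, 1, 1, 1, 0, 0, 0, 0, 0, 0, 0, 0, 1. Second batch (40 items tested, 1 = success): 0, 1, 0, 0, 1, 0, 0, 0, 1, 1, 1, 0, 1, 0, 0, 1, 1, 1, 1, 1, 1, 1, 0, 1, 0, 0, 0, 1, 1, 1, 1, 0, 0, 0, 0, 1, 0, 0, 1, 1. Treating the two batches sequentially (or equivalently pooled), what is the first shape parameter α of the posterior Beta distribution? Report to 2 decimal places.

The Beta prior is conjugate to a Binomial/Bernoulli likelihood; the update adds successes to α and failures to β.
After batch 1: Beta(1.09+6, 10.00+14) = Beta(7.09, 24.00).
After batch 2: Beta(7.09+21, 24.00+19) = Beta(28.09, 43.00).
Posterior α = 28.09.

28.09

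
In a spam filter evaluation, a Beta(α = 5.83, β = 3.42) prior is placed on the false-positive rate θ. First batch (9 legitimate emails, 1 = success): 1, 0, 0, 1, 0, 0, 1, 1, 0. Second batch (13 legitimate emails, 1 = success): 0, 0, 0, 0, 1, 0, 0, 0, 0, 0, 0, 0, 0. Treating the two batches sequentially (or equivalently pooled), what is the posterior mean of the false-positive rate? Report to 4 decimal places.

The Beta prior is conjugate to a Binomial/Bernoulli likelihood; the update adds successes to α and failures to β.
After batch 1: Beta(5.83+4, 3.42+5) = Beta(9.83, 8.42).
After batch 2: Beta(9.83+1, 8.42+12) = Beta(10.83, 20.42).
Posterior mean = α/(α+β) = 10.83/31.25 = 0.3466.

0.3466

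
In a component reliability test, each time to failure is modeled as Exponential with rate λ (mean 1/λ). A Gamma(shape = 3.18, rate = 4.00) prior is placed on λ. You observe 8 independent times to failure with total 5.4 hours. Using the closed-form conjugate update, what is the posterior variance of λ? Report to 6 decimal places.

With a Gamma(shape α, rate β) prior on the exponential rate λ, the posterior after n observations with total T = Σxᵢ is Gamma(α+n, β+T).
Posterior: Gamma(3.18+8, 4.00+5.4) = Gamma(11.18, 9.40).
Var = α/β² = 0.126528.

0.126528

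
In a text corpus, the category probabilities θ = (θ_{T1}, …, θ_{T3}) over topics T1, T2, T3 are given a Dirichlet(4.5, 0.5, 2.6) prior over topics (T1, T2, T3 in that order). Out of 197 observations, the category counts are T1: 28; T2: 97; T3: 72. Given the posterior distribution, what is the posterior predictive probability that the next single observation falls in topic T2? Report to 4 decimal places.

The Dirichlet prior is conjugate to the Multinomial likelihood: each posterior αⱼ = prior αⱼ + observed count nⱼ.
Posterior concentration: (32.5, 97.5, 74.6), total = 204.6.
P(next = T2 | data) = α_{T2}/Σα = 0.4765.

0.4765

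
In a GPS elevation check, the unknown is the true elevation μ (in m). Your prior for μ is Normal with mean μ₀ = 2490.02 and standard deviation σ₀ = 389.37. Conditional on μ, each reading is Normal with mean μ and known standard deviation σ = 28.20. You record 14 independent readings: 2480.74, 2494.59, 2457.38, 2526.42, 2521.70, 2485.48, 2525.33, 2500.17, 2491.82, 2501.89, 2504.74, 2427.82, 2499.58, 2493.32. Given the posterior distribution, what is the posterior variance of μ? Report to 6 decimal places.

56.781583

For Normal data with known variance σ², a Normal(μ₀, σ₀²) prior on μ is conjugate. Posterior precision = 1/σ₀² + n/σ²; posterior mean is the precision-weighted average of μ₀ and x̄.
σ₀² = 389.37² = 151608.9969, σ² = 28.20² = 795.24; σ² + n·σ₀² = 795.24 + 14·151608.9969 = 2123321.1966.
Posterior precision = 1/σ₀² + n/σ² = 1/151608.9969 + 14/795.24 = (σ² + n·σ₀²)/(σ₀²σ²) = 2123321.1966/(151608.9969·795.24); posterior variance σₙ² = σ₀²σ²/(σ² + n·σ₀²) = 151608.9969·795.24/2123321.1966 = 56.781583.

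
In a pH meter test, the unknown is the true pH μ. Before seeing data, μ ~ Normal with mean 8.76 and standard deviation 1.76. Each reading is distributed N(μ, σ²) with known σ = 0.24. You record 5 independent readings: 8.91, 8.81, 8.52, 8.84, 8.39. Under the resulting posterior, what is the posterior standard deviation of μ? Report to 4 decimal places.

For Normal data with known variance σ², a Normal(μ₀, σ₀²) prior on μ is conjugate. Posterior precision = 1/σ₀² + n/σ²; posterior mean is the precision-weighted average of μ₀ and x̄.
σ₀² = 1.76² = 3.0976, σ² = 0.24² = 0.0576; σ² + n·σ₀² = 0.0576 + 5·3.0976 = 15.5456.
Posterior precision = 1/σ₀² + n/σ² = 1/3.0976 + 5/0.0576 = (σ² + n·σ₀²)/(σ₀²σ²) = 15.5456/(3.0976·0.0576); posterior variance σₙ² = σ₀²σ²/(σ² + n·σ₀²) = 3.0976·0.0576/15.5456 = 0.011477.
Posterior SD = √σₙ² = √(3.0976·0.0576/15.5456) = 0.1071.

0.1071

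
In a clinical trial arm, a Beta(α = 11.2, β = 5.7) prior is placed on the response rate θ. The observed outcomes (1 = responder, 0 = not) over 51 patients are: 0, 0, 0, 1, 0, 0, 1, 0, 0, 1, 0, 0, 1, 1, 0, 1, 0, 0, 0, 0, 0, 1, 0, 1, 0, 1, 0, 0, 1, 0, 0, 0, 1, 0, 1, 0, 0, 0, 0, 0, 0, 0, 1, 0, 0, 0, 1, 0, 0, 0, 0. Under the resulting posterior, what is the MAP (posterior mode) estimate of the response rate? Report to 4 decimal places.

The Beta prior is conjugate to a Binomial/Bernoulli likelihood; the update adds successes to α and failures to β.
Posterior: Beta(α+k, β+n−k) = Beta(11.2+14, 5.7+37) = Beta(25.2, 42.7).
Mode of Beta(a,b) for a,b>1 is (a−1)/(a+b−2) = 24.2/65.9 = 0.3672.

0.3672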